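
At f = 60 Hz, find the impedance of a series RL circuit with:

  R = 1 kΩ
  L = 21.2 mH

Step 1 — Angular frequency: ω = 2π·f = 2π·60 = 377 rad/s.
Step 2 — Component impedances:
  R: Z = R = 1000 Ω
  L: Z = jωL = j·377·0.0212 = 0 + j7.992 Ω
Step 3 — Series combination: Z_total = R + L = 1000 + j7.992 Ω = 1000∠0.5° Ω.

Z = 1000 + j7.992 Ω = 1000∠0.5° Ω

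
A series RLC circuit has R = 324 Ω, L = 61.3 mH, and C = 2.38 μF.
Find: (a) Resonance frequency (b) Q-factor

Step 1 — Resonance condition Im(Z)=0 gives ω₀ = 1/√(LC).
Step 2 — ω₀ = 1/√(0.0613·2.38e-06) = 2618 rad/s.
Step 3 — f₀ = ω₀/(2π) = 416.7 Hz.
Step 4 — Series Q: Q = ω₀L/R = 2618·0.0613/324 = 0.4953.

(a) f₀ = 416.7 Hz  (b) Q = 0.4953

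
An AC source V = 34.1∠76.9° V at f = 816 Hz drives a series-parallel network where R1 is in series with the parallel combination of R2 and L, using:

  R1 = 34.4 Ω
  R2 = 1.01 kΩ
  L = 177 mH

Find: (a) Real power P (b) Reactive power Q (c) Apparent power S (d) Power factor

Step 1 — Angular frequency: ω = 2π·f = 2π·816 = 5127 rad/s.
Step 2 — Component impedances:
  R1: Z = R = 34.4 Ω
  R2: Z = R = 1010 Ω
  L: Z = jωL = j·5127·0.177 = 0 + j907.5 Ω
Step 3 — Parallel branch: R2 || L = 1/(1/R2 + 1/L) = 451.2 + j502.1 Ω.
Step 4 — Series with R1: Z_total = R1 + (R2 || L) = 485.6 + j502.1 Ω = 698.5∠46.0° Ω.
Step 5 — Source phasor: V = 34.1∠76.9° V = 7.729 + j33.21 V.
Step 6 — Current: I = V / Z = 0.04187 + j0.0251 A = 0.04882∠30.9° A.
Step 7 — Complex power: S = V·I* = 1.157 + j1.197 VA.
Step 8 — Real power: P = Re(S) = 1.157 W.
Step 9 — Reactive power: Q = Im(S) = 1.197 VAR.
Step 10 — Apparent power: |S| = 1.665 VA.
Step 11 — Power factor: PF = P/|S| = 0.6952 (lagging).

(a) P = 1.157 W  (b) Q = 1.197 VAR  (c) S = 1.665 VA  (d) PF = 0.6952 (lagging)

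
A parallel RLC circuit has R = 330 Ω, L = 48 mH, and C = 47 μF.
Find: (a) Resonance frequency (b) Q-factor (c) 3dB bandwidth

Step 1 — Resonance: ω₀ = 1/√(LC) = 1/√(0.048·4.7e-05) = 665.8 rad/s.
Step 2 — f₀ = ω₀/(2π) = 106 Hz.
Step 3 — Parallel Q: Q = R/(ω₀L) = 330/(665.8·0.048) = 10.33.
Step 4 — Bandwidth: Δω = ω₀/Q = 64.47 rad/s; BW = Δω/(2π) = 10.26 Hz.

(a) f₀ = 106 Hz  (b) Q = 10.33  (c) BW = 10.26 Hz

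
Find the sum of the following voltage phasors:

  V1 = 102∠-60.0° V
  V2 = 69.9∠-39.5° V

Step 1 — Convert each phasor to rectangular form:
  V1 = 102·(cos(-60.0°) + j·sin(-60.0°)) = 51 - j88.33 V
  V2 = 69.9·(cos(-39.5°) + j·sin(-39.5°)) = 53.94 - j44.46 V
Step 2 — Sum components: V_total = 104.9 - j132.8 V.
Step 3 — Convert to polar: |V_total| = 169.3 V, ∠V_total = -51.7°.

V_total = 169.3∠-51.7° V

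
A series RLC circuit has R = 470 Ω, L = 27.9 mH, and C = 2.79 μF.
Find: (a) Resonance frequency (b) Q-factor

Step 1 — Resonance condition Im(Z)=0 gives ω₀ = 1/√(LC).
Step 2 — ω₀ = 1/√(0.0279·2.79e-06) = 3584 rad/s.
Step 3 — f₀ = ω₀/(2π) = 570.4 Hz.
Step 4 — Series Q: Q = ω₀L/R = 3584·0.0279/470 = 0.2128.

(a) f₀ = 570.4 Hz  (b) Q = 0.2128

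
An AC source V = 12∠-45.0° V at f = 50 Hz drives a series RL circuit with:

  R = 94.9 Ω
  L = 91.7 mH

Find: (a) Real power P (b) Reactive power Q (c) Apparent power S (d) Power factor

Step 1 — Angular frequency: ω = 2π·f = 2π·50 = 314.2 rad/s.
Step 2 — Component impedances:
  R: Z = R = 94.9 Ω
  L: Z = jωL = j·314.2·0.0917 = 0 + j28.81 Ω
Step 3 — Series combination: Z_total = R + L = 94.9 + j28.81 Ω = 99.18∠16.9° Ω.
Step 4 — Source phasor: V = 12∠-45.0° V = 8.485 - j8.485 V.
Step 5 — Current: I = V / Z = 0.05702 - j0.1067 A = 0.121∠-61.9° A.
Step 6 — Complex power: S = V·I* = 1.389 + j0.4218 VA.
Step 7 — Real power: P = Re(S) = 1.389 W.
Step 8 — Reactive power: Q = Im(S) = 0.4218 VAR.
Step 9 — Apparent power: |S| = 1.452 VA.
Step 10 — Power factor: PF = P/|S| = 0.9569 (lagging).

(a) P = 1.389 W  (b) Q = 0.4218 VAR  (c) S = 1.452 VA  (d) PF = 0.9569 (lagging)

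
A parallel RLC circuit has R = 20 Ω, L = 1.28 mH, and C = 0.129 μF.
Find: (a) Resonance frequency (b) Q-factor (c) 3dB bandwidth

Step 1 — Resonance: ω₀ = 1/√(LC) = 1/√(0.00128·1.29e-07) = 7.782e+04 rad/s.
Step 2 — f₀ = ω₀/(2π) = 1.239e+04 Hz.
Step 3 — Parallel Q: Q = R/(ω₀L) = 20/(7.782e+04·0.00128) = 0.2008.
Step 4 — Bandwidth: Δω = ω₀/Q = 3.876e+05 rad/s; BW = Δω/(2π) = 6.169e+04 Hz.

(a) f₀ = 1.239e+04 Hz  (b) Q = 0.2008  (c) BW = 6.169e+04 Hz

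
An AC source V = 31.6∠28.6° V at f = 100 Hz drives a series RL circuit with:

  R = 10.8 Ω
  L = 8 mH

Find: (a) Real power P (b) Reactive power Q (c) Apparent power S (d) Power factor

Step 1 — Angular frequency: ω = 2π·f = 2π·100 = 628.3 rad/s.
Step 2 — Component impedances:
  R: Z = R = 10.8 Ω
  L: Z = jωL = j·628.3·0.008 = 0 + j5.027 Ω
Step 3 — Series combination: Z_total = R + L = 10.8 + j5.027 Ω = 11.91∠25.0° Ω.
Step 4 — Source phasor: V = 31.6∠28.6° V = 27.74 + j15.13 V.
Step 5 — Current: I = V / Z = 2.647 + j0.1685 A = 2.653∠3.6° A.
Step 6 — Complex power: S = V·I* = 76 + j35.37 VA.
Step 7 — Real power: P = Re(S) = 76 W.
Step 8 — Reactive power: Q = Im(S) = 35.37 VAR.
Step 9 — Apparent power: |S| = 83.82 VA.
Step 10 — Power factor: PF = P/|S| = 0.9066 (lagging).

(a) P = 76 W  (b) Q = 35.37 VAR  (c) S = 83.82 VA  (d) PF = 0.9066 (lagging)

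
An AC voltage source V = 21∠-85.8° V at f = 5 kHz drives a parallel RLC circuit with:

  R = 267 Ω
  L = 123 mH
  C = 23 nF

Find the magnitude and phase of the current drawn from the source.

Step 1 — Angular frequency: ω = 2π·f = 2π·5000 = 3.142e+04 rad/s.
Step 2 — Component impedances:
  R: Z = R = 267 Ω
  L: Z = jωL = j·3.142e+04·0.123 = 0 + j3864 Ω
  C: Z = 1/(jωC) = -j/(ω·C) = 0 - j1384 Ω
Step 3 — Parallel combination: 1/Z_total = 1/R + 1/L + 1/C; Z_total = 263 - j32.56 Ω = 265∠-7.1° Ω.
Step 4 — Source phasor: V = 21∠-85.8° V = 1.538 - j20.94 V.
Step 5 — Ohm's law: I = V / Z_total = (1.538 - j20.94) / (263 - j32.56) = 0.01547 - j0.07773 A.
Step 6 — Convert to polar: |I| = 0.07925 A, ∠I = -78.7°.

I = 0.07925∠-78.7° A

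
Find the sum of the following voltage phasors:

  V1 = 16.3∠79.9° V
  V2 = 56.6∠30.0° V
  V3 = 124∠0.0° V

Step 1 — Convert each phasor to rectangular form:
  V1 = 16.3·(cos(79.9°) + j·sin(79.9°)) = 2.858 + j16.05 V
  V2 = 56.6·(cos(30.0°) + j·sin(30.0°)) = 49.02 + j28.3 V
  V3 = 124·(cos(0.0°) + j·sin(0.0°)) = 124 V
Step 2 — Sum components: V_total = 175.9 + j44.35 V.
Step 3 — Convert to polar: |V_total| = 181.4 V, ∠V_total = 14.2°.

V_total = 181.4∠14.2° V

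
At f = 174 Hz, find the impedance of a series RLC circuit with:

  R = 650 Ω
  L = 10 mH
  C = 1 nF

Step 1 — Angular frequency: ω = 2π·f = 2π·174 = 1093 rad/s.
Step 2 — Component impedances:
  R: Z = R = 650 Ω
  L: Z = jωL = j·1093·0.01 = 0 + j10.93 Ω
  C: Z = 1/(jωC) = -j/(ω·C) = 0 - j9.147e+05 Ω
Step 3 — Series combination: Z_total = R + L + C = 650 - j9.147e+05 Ω = 9.147e+05∠-90.0° Ω.

Z = 650 - j9.147e+05 Ω = 9.147e+05∠-90.0° Ω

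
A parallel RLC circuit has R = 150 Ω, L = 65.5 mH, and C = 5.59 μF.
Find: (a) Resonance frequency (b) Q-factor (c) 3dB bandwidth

Step 1 — Resonance: ω₀ = 1/√(LC) = 1/√(0.0655·5.59e-06) = 1653 rad/s.
Step 2 — f₀ = ω₀/(2π) = 263 Hz.
Step 3 — Parallel Q: Q = R/(ω₀L) = 150/(1653·0.0655) = 1.386.
Step 4 — Bandwidth: Δω = ω₀/Q = 1193 rad/s; BW = Δω/(2π) = 189.8 Hz.

(a) f₀ = 263 Hz  (b) Q = 1.386  (c) BW = 189.8 Hz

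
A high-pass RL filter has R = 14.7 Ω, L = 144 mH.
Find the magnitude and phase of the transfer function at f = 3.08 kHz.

Step 1 — Angular frequency: ω = 2π·3080 = 1.935e+04 rad/s.
Step 2 — Transfer function: H(jω) = jωL/(R + jωL).
Step 3 — Numerator jωL = j·2787; denominator R + jωL = 14.7 + j2787.
Step 4 — H = 1 + j0.005275.
Step 5 — Magnitude: |H| = 1 (-0.0 dB); phase: φ = 0.3°.

|H| = 1 (-0.0 dB), φ = 0.3°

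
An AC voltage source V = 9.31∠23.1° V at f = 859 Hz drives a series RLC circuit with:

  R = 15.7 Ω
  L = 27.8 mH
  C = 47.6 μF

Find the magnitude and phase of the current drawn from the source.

Step 1 — Angular frequency: ω = 2π·f = 2π·859 = 5397 rad/s.
Step 2 — Component impedances:
  R: Z = R = 15.7 Ω
  L: Z = jωL = j·5397·0.0278 = 0 + j150 Ω
  C: Z = 1/(jωC) = -j/(ω·C) = 0 - j3.892 Ω
Step 3 — Series combination: Z_total = R + L + C = 15.7 + j146.2 Ω = 147∠83.9° Ω.
Step 4 — Source phasor: V = 9.31∠23.1° V = 8.564 + j3.653 V.
Step 5 — Ohm's law: I = V / Z_total = (8.564 + j3.653) / (15.7 + j146.2) = 0.03093 - j0.05527 A.
Step 6 — Convert to polar: |I| = 0.06334 A, ∠I = -60.8°.

I = 0.06334∠-60.8° A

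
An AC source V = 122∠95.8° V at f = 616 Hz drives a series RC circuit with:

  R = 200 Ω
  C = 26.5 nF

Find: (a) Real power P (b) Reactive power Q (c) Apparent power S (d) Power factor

Step 1 — Angular frequency: ω = 2π·f = 2π·616 = 3870 rad/s.
Step 2 — Component impedances:
  R: Z = R = 200 Ω
  C: Z = 1/(jωC) = -j/(ω·C) = 0 - j9750 Ω
Step 3 — Series combination: Z_total = R + C = 200 - j9750 Ω = 9752∠-88.8° Ω.
Step 4 — Source phasor: V = 122∠95.8° V = -12.33 + j121.4 V.
Step 5 — Current: I = V / Z = -0.01247 - j0.001009 A = 0.01251∠-175.4° A.
Step 6 — Complex power: S = V·I* = 0.0313 - j1.526 VA.
Step 7 — Real power: P = Re(S) = 0.0313 W.
Step 8 — Reactive power: Q = Im(S) = -1.526 VAR.
Step 9 — Apparent power: |S| = 1.526 VA.
Step 10 — Power factor: PF = P/|S| = 0.02051 (leading).

(a) P = 0.0313 W  (b) Q = -1.526 VAR  (c) S = 1.526 VA  (d) PF = 0.02051 (leading)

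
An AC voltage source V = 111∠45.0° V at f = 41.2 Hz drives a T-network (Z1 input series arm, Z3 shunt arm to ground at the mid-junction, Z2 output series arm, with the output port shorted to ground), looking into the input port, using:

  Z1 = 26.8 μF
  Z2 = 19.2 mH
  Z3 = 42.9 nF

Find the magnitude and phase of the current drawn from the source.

Step 1 — Angular frequency: ω = 2π·f = 2π·41.2 = 258.9 rad/s.
Step 2 — Component impedances:
  Z1: Z = 1/(jωC) = -j/(ω·C) = 0 - j144.1 Ω
  Z2: Z = jωL = j·258.9·0.0192 = 0 + j4.97 Ω
  Z3: Z = 1/(jωC) = -j/(ω·C) = 0 - j9.005e+04 Ω
Step 3 — With the output port shorted to ground, the output series arm Z2 runs from the junction to ground; the shunt arm Z3 also runs from the junction to ground. They appear in parallel: Z3 || Z2 = 0 + j4.971 Ω.
Step 4 — Series with input arm Z1: Z_in = Z1 + (Z3 || Z2) = 0 - j139.2 Ω = 139.2∠-90.0° Ω.
Step 5 — Source phasor: V = 111∠45.0° V = 78.49 + j78.49 V.
Step 6 — Ohm's law: I = V / Z_total = (78.49 + j78.49) / (0 - j139.2) = -0.564 + j0.564 A.
Step 7 — Convert to polar: |I| = 0.7976 A, ∠I = 135.0°.

I = 0.7976∠135.0° A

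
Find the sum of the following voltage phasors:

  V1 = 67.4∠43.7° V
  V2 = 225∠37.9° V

Step 1 — Convert each phasor to rectangular form:
  V1 = 67.4·(cos(43.7°) + j·sin(43.7°)) = 48.73 + j46.57 V
  V2 = 225·(cos(37.9°) + j·sin(37.9°)) = 177.5 + j138.2 V
Step 2 — Sum components: V_total = 226.3 + j184.8 V.
Step 3 — Convert to polar: |V_total| = 292.1 V, ∠V_total = 39.2°.

V_total = 292.1∠39.2° V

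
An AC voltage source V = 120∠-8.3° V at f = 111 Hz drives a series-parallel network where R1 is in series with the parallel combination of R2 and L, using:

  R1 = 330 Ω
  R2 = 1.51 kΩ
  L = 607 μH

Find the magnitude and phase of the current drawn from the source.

Step 1 — Angular frequency: ω = 2π·f = 2π·111 = 697.4 rad/s.
Step 2 — Component impedances:
  R1: Z = R = 330 Ω
  R2: Z = R = 1510 Ω
  L: Z = jωL = j·697.4·0.000607 = 0 + j0.4233 Ω
Step 3 — Parallel branch: R2 || L = 1/(1/R2 + 1/L) = 0.0001187 + j0.4233 Ω.
Step 4 — Series with R1: Z_total = R1 + (R2 || L) = 330 + j0.4233 Ω = 330∠0.1° Ω.
Step 5 — Source phasor: V = 120∠-8.3° V = 118.7 - j17.32 V.
Step 6 — Ohm's law: I = V / Z_total = (118.7 - j17.32) / (330 + j0.4233) = 0.3598 - j0.05295 A.
Step 7 — Convert to polar: |I| = 0.3636 A, ∠I = -8.4°.

I = 0.3636∠-8.4° A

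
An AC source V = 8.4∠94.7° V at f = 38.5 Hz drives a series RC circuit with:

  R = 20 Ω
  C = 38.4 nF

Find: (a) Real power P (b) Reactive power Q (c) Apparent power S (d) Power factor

Step 1 — Angular frequency: ω = 2π·f = 2π·38.5 = 241.9 rad/s.
Step 2 — Component impedances:
  R: Z = R = 20 Ω
  C: Z = 1/(jωC) = -j/(ω·C) = 0 - j1.077e+05 Ω
Step 3 — Series combination: Z_total = R + C = 20 - j1.077e+05 Ω = 1.077e+05∠-90.0° Ω.
Step 4 — Source phasor: V = 8.4∠94.7° V = -0.6883 + j8.372 V.
Step 5 — Current: I = V / Z = -7.777e-05 - j6.379e-06 A = 7.803e-05∠-175.3° A.
Step 6 — Complex power: S = V·I* = 1.218e-07 - j0.0006554 VA.
Step 7 — Real power: P = Re(S) = 1.218e-07 W.
Step 8 — Reactive power: Q = Im(S) = -0.0006554 VAR.
Step 9 — Apparent power: |S| = 0.0006554 VA.
Step 10 — Power factor: PF = P/|S| = 0.0001858 (leading).

(a) P = 1.218e-07 W  (b) Q = -0.0006554 VAR  (c) S = 0.0006554 VA  (d) PF = 0.0001858 (leading)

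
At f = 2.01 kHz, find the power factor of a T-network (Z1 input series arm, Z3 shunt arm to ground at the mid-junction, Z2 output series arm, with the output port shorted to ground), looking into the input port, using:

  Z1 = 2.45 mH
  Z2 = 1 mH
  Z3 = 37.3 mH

Step 1 — Angular frequency: ω = 2π·f = 2π·2010 = 1.263e+04 rad/s.
Step 2 — Component impedances:
  Z1: Z = jωL = j·1.263e+04·0.00245 = 0 + j30.94 Ω
  Z2: Z = jωL = j·1.263e+04·0.001 = 0 + j12.63 Ω
  Z3: Z = jωL = j·1.263e+04·0.0373 = 0 + j471.1 Ω
Step 3 — With the output port shorted to ground, the output series arm Z2 runs from the junction to ground; the shunt arm Z3 also runs from the junction to ground. They appear in parallel: Z3 || Z2 = 0 + j12.3 Ω.
Step 4 — Series with input arm Z1: Z_in = Z1 + (Z3 || Z2) = 0 + j43.24 Ω = 43.24∠90.0° Ω.
Step 5 — Power factor: PF = cos(φ) = Re(Z)/|Z| = 0/43.24 = 0.
Step 6 — Type: Im(Z) = 43.24 ⇒ lagging (phase φ = 90.0°).

PF = 0 (lagging, φ = 90.0°)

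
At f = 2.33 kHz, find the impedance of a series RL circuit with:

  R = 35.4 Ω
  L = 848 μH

Step 1 — Angular frequency: ω = 2π·f = 2π·2330 = 1.464e+04 rad/s.
Step 2 — Component impedances:
  R: Z = R = 35.4 Ω
  L: Z = jωL = j·1.464e+04·0.000848 = 0 + j12.41 Ω
Step 3 — Series combination: Z_total = R + L = 35.4 + j12.41 Ω = 37.51∠19.3° Ω.

Z = 35.4 + j12.41 Ω = 37.51∠19.3° Ω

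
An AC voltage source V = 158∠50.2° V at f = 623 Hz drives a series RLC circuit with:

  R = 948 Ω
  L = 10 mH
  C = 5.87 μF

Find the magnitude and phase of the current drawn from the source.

Step 1 — Angular frequency: ω = 2π·f = 2π·623 = 3914 rad/s.
Step 2 — Component impedances:
  R: Z = R = 948 Ω
  L: Z = jωL = j·3914·0.01 = 0 + j39.14 Ω
  C: Z = 1/(jωC) = -j/(ω·C) = 0 - j43.52 Ω
Step 3 — Series combination: Z_total = R + L + C = 948 - j4.376 Ω = 948∠-0.3° Ω.
Step 4 — Source phasor: V = 158∠50.2° V = 101.1 + j121.4 V.
Step 5 — Ohm's law: I = V / Z_total = (101.1 + j121.4) / (948 - j4.376) = 0.1061 + j0.1285 A.
Step 6 — Convert to polar: |I| = 0.1667 A, ∠I = 50.5°.

I = 0.1667∠50.5° A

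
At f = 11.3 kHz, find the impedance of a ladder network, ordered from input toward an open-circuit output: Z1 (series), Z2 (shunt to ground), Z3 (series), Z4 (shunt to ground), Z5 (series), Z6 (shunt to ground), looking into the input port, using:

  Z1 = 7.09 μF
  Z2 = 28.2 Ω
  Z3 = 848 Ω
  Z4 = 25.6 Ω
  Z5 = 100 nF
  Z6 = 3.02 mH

Step 1 — Angular frequency: ω = 2π·f = 2π·1.13e+04 = 7.1e+04 rad/s.
Step 2 — Component impedances:
  Z1: Z = 1/(jωC) = -j/(ω·C) = 0 - j1.987 Ω
  Z2: Z = R = 28.2 Ω
  Z3: Z = R = 848 Ω
  Z4: Z = R = 25.6 Ω
  Z5: Z = 1/(jωC) = -j/(ω·C) = 0 - j140.8 Ω
  Z6: Z = jωL = j·7.1e+04·0.00302 = 0 + j214.4 Ω
Step 3 — Ladder network (open output): work backward from the far end, alternating series and parallel combinations. Z_in = 27.32 - j1.979 Ω = 27.39∠-4.1° Ω.

Z = 27.32 - j1.979 Ω = 27.39∠-4.1° Ω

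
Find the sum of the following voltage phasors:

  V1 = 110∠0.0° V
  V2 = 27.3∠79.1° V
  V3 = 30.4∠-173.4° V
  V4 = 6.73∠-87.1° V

Step 1 — Convert each phasor to rectangular form:
  V1 = 110·(cos(0.0°) + j·sin(0.0°)) = 110 V
  V2 = 27.3·(cos(79.1°) + j·sin(79.1°)) = 5.162 + j26.81 V
  V3 = 30.4·(cos(-173.4°) + j·sin(-173.4°)) = -30.2 - j3.494 V
  V4 = 6.73·(cos(-87.1°) + j·sin(-87.1°)) = 0.3405 - j6.721 V
Step 2 — Sum components: V_total = 85.3 + j16.59 V.
Step 3 — Convert to polar: |V_total| = 86.9 V, ∠V_total = 11.0°.

V_total = 86.9∠11.0° V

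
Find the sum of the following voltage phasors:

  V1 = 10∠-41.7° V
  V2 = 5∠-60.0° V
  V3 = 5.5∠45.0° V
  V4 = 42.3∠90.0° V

Step 1 — Convert each phasor to rectangular form:
  V1 = 10·(cos(-41.7°) + j·sin(-41.7°)) = 7.466 - j6.652 V
  V2 = 5·(cos(-60.0°) + j·sin(-60.0°)) = 2.5 - j4.33 V
  V3 = 5.5·(cos(45.0°) + j·sin(45.0°)) = 3.889 + j3.889 V
  V4 = 42.3·(cos(90.0°) + j·sin(90.0°)) = 0 + j42.3 V
Step 2 — Sum components: V_total = 13.86 + j35.21 V.
Step 3 — Convert to polar: |V_total| = 37.83 V, ∠V_total = 68.5°.

V_total = 37.83∠68.5° V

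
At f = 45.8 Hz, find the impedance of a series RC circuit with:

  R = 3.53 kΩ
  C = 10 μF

Step 1 — Angular frequency: ω = 2π·f = 2π·45.8 = 287.8 rad/s.
Step 2 — Component impedances:
  R: Z = R = 3530 Ω
  C: Z = 1/(jωC) = -j/(ω·C) = 0 - j347.5 Ω
Step 3 — Series combination: Z_total = R + C = 3530 - j347.5 Ω = 3547∠-5.6° Ω.

Z = 3530 - j347.5 Ω = 3547∠-5.6° Ω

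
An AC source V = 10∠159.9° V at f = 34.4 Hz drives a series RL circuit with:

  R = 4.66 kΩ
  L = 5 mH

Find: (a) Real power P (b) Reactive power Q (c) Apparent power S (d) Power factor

Step 1 — Angular frequency: ω = 2π·f = 2π·34.4 = 216.1 rad/s.
Step 2 — Component impedances:
  R: Z = R = 4660 Ω
  L: Z = jωL = j·216.1·0.005 = 0 + j1.081 Ω
Step 3 — Series combination: Z_total = R + L = 4660 + j1.081 Ω = 4660∠0.0° Ω.
Step 4 — Source phasor: V = 10∠159.9° V = -9.391 + j3.437 V.
Step 5 — Current: I = V / Z = -0.002015 + j0.0007379 A = 0.002146∠159.9° A.
Step 6 — Complex power: S = V·I* = 0.02146 + j4.977e-06 VA.
Step 7 — Real power: P = Re(S) = 0.02146 W.
Step 8 — Reactive power: Q = Im(S) = 4.977e-06 VAR.
Step 9 — Apparent power: |S| = 0.02146 VA.
Step 10 — Power factor: PF = P/|S| = 1 (lagging).

(a) P = 0.02146 W  (b) Q = 4.977e-06 VAR  (c) S = 0.02146 VA  (d) PF = 1 (lagging)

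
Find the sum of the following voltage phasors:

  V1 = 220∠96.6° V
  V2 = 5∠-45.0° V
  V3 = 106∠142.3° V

Step 1 — Convert each phasor to rectangular form:
  V1 = 220·(cos(96.6°) + j·sin(96.6°)) = -25.29 + j218.5 V
  V2 = 5·(cos(-45.0°) + j·sin(-45.0°)) = 3.536 - j3.536 V
  V3 = 106·(cos(142.3°) + j·sin(142.3°)) = -83.87 + j64.82 V
Step 2 — Sum components: V_total = -105.6 + j279.8 V.
Step 3 — Convert to polar: |V_total| = 299.1 V, ∠V_total = 110.7°.

V_total = 299.1∠110.7° V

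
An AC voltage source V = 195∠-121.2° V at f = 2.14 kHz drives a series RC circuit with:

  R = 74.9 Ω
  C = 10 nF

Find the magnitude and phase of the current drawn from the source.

Step 1 — Angular frequency: ω = 2π·f = 2π·2140 = 1.345e+04 rad/s.
Step 2 — Component impedances:
  R: Z = R = 74.9 Ω
  C: Z = 1/(jωC) = -j/(ω·C) = 0 - j7437 Ω
Step 3 — Series combination: Z_total = R + C = 74.9 - j7437 Ω = 7438∠-89.4° Ω.
Step 4 — Source phasor: V = 195∠-121.2° V = -101 - j166.8 V.
Step 5 — Ohm's law: I = V / Z_total = (-101 - j166.8) / (74.9 - j7437) = 0.02229 - j0.01381 A.
Step 6 — Convert to polar: |I| = 0.02622 A, ∠I = -31.8°.

I = 0.02622∠-31.8° A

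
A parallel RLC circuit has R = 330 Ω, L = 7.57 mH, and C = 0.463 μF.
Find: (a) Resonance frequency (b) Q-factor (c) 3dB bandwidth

Step 1 — Resonance: ω₀ = 1/√(LC) = 1/√(0.00757·4.63e-07) = 1.689e+04 rad/s.
Step 2 — f₀ = ω₀/(2π) = 2688 Hz.
Step 3 — Parallel Q: Q = R/(ω₀L) = 330/(1.689e+04·0.00757) = 2.581.
Step 4 — Bandwidth: Δω = ω₀/Q = 6545 rad/s; BW = Δω/(2π) = 1042 Hz.

(a) f₀ = 2688 Hz  (b) Q = 2.581  (c) BW = 1042 Hz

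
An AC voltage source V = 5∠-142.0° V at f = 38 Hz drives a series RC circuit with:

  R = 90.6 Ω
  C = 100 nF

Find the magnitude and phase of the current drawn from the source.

Step 1 — Angular frequency: ω = 2π·f = 2π·38 = 238.8 rad/s.
Step 2 — Component impedances:
  R: Z = R = 90.6 Ω
  C: Z = 1/(jωC) = -j/(ω·C) = 0 - j4.188e+04 Ω
Step 3 — Series combination: Z_total = R + C = 90.6 - j4.188e+04 Ω = 4.188e+04∠-89.9° Ω.
Step 4 — Source phasor: V = 5∠-142.0° V = -3.94 - j3.078 V.
Step 5 — Ohm's law: I = V / Z_total = (-3.94 - j3.078) / (90.6 - j4.188e+04) = 7.329e-05 - j9.423e-05 A.
Step 6 — Convert to polar: |I| = 0.0001194 A, ∠I = -52.1°.

I = 0.0001194∠-52.1° A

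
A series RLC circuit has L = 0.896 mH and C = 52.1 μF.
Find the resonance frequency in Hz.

Step 1 — Resonance condition Im(Z)=0 gives ω₀ = 1/√(LC).
Step 2 — ω₀ = 1/√(0.000896·5.21e-05) = 4628 rad/s.
Step 3 — f₀ = ω₀/(2π) = 736.6 Hz.

f₀ = 736.6 Hz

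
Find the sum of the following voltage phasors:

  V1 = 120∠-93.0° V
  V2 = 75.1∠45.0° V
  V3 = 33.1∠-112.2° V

Step 1 — Convert each phasor to rectangular form:
  V1 = 120·(cos(-93.0°) + j·sin(-93.0°)) = -6.28 - j119.8 V
  V2 = 75.1·(cos(45.0°) + j·sin(45.0°)) = 53.1 + j53.1 V
  V3 = 33.1·(cos(-112.2°) + j·sin(-112.2°)) = -12.51 - j30.65 V
Step 2 — Sum components: V_total = 34.32 - j97.38 V.
Step 3 — Convert to polar: |V_total| = 103.2 V, ∠V_total = -70.6°.

V_total = 103.2∠-70.6° V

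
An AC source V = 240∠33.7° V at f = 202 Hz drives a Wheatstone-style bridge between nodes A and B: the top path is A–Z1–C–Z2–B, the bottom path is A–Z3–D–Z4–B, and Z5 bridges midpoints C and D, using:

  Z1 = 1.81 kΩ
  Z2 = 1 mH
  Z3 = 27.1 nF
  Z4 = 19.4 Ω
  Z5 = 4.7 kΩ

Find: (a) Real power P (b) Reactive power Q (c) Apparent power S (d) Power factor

Step 1 — Angular frequency: ω = 2π·f = 2π·202 = 1269 rad/s.
Step 2 — Component impedances:
  Z1: Z = R = 1810 Ω
  Z2: Z = jωL = j·1269·0.001 = 0 + j1.269 Ω
  Z3: Z = 1/(jωC) = -j/(ω·C) = 0 - j2.907e+04 Ω
  Z4: Z = R = 19.4 Ω
  Z5: Z = R = 4700 Ω
Step 3 — Bridge requires nodal analysis (the Z5 bridge couples midpoints C and D, so the two paths cannot be reduced to a simple series/parallel combination). Setting node B to ground and injecting 1 A at node A, the 3-node admittance system at A, C, D solves to V_A = Z_AB = 1803 - j111 Ω = 1807∠-3.5° Ω.
Step 4 — Source phasor: V = 240∠33.7° V = 199.7 + j133.2 V.
Step 5 — Current: I = V / Z = 0.1058 + j0.08036 A = 0.1329∠37.2° A.
Step 6 — Complex power: S = V·I* = 31.82 - j1.959 VA.
Step 7 — Real power: P = Re(S) = 31.82 W.
Step 8 — Reactive power: Q = Im(S) = -1.959 VAR.
Step 9 — Apparent power: |S| = 31.88 VA.
Step 10 — Power factor: PF = P/|S| = 0.9981 (leading).

(a) P = 31.82 W  (b) Q = -1.959 VAR  (c) S = 31.88 VA  (d) PF = 0.9981 (leading)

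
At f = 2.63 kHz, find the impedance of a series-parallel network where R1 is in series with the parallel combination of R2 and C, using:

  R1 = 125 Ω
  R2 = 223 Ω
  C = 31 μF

Step 1 — Angular frequency: ω = 2π·f = 2π·2630 = 1.652e+04 rad/s.
Step 2 — Component impedances:
  R1: Z = R = 125 Ω
  R2: Z = R = 223 Ω
  C: Z = 1/(jωC) = -j/(ω·C) = 0 - j1.952 Ω
Step 3 — Parallel branch: R2 || C = 1/(1/R2 + 1/C) = 0.01709 - j1.952 Ω.
Step 4 — Series with R1: Z_total = R1 + (R2 || C) = 125 - j1.952 Ω = 125∠-0.9° Ω.

Z = 125 - j1.952 Ω = 125∠-0.9° Ω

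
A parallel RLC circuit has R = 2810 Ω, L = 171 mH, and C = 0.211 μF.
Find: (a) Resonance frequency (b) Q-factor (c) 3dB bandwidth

Step 1 — Resonance: ω₀ = 1/√(LC) = 1/√(0.171·2.11e-07) = 5265 rad/s.
Step 2 — f₀ = ω₀/(2π) = 837.9 Hz.
Step 3 — Parallel Q: Q = R/(ω₀L) = 2810/(5265·0.171) = 3.121.
Step 4 — Bandwidth: Δω = ω₀/Q = 1687 rad/s; BW = Δω/(2π) = 268.4 Hz.

(a) f₀ = 837.9 Hz  (b) Q = 3.121  (c) BW = 268.4 Hz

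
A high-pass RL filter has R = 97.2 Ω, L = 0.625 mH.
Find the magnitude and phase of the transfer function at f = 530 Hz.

Step 1 — Angular frequency: ω = 2π·530 = 3330 rad/s.
Step 2 — Transfer function: H(jω) = jωL/(R + jωL).
Step 3 — Numerator jωL = j·2.081; denominator R + jωL = 97.2 + j2.081.
Step 4 — H = 0.0004583 + j0.0214.
Step 5 — Magnitude: |H| = 0.02141 (-33.4 dB); phase: φ = 88.8°.

|H| = 0.02141 (-33.4 dB), φ = 88.8°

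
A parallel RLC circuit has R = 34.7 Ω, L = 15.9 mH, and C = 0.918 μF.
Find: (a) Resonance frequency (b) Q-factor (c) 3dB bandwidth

Step 1 — Resonance: ω₀ = 1/√(LC) = 1/√(0.0159·9.18e-07) = 8277 rad/s.
Step 2 — f₀ = ω₀/(2π) = 1317 Hz.
Step 3 — Parallel Q: Q = R/(ω₀L) = 34.7/(8277·0.0159) = 0.2637.
Step 4 — Bandwidth: Δω = ω₀/Q = 3.139e+04 rad/s; BW = Δω/(2π) = 4996 Hz.

(a) f₀ = 1317 Hz  (b) Q = 0.2637  (c) BW = 4996 Hz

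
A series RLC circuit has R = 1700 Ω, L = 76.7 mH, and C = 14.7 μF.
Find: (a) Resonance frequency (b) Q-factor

Step 1 — Resonance condition Im(Z)=0 gives ω₀ = 1/√(LC).
Step 2 — ω₀ = 1/√(0.0767·1.47e-05) = 941.8 rad/s.
Step 3 — f₀ = ω₀/(2π) = 149.9 Hz.
Step 4 — Series Q: Q = ω₀L/R = 941.8·0.0767/1700 = 0.04249.

(a) f₀ = 149.9 Hz  (b) Q = 0.04249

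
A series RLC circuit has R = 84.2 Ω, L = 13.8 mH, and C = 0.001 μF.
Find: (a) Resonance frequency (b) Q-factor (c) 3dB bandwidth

Step 1 — Resonance: ω₀ = 1/√(LC) = 1/√(0.0138·1e-09) = 2.692e+05 rad/s.
Step 2 — f₀ = ω₀/(2π) = 4.284e+04 Hz.
Step 3 — Series Q: Q = ω₀L/R = 2.692e+05·0.0138/84.2 = 44.12.
Step 4 — Bandwidth: Δω = ω₀/Q = 6101 rad/s; BW = Δω/(2π) = 971.1 Hz.

(a) f₀ = 4.284e+04 Hz  (b) Q = 44.12  (c) BW = 971.1 Hz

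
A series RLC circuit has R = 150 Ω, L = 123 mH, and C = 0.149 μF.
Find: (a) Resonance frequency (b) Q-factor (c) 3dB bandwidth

Step 1 — Resonance: ω₀ = 1/√(LC) = 1/√(0.123·1.49e-07) = 7387 rad/s.
Step 2 — f₀ = ω₀/(2π) = 1176 Hz.
Step 3 — Series Q: Q = ω₀L/R = 7387·0.123/150 = 6.057.
Step 4 — Bandwidth: Δω = ω₀/Q = 1220 rad/s; BW = Δω/(2π) = 194.1 Hz.

(a) f₀ = 1176 Hz  (b) Q = 6.057  (c) BW = 194.1 Hz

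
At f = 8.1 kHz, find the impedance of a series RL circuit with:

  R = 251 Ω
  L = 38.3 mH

Step 1 — Angular frequency: ω = 2π·f = 2π·8100 = 5.089e+04 rad/s.
Step 2 — Component impedances:
  R: Z = R = 251 Ω
  L: Z = jωL = j·5.089e+04·0.0383 = 0 + j1949 Ω
Step 3 — Series combination: Z_total = R + L = 251 + j1949 Ω = 1965∠82.7° Ω.

Z = 251 + j1949 Ω = 1965∠82.7° Ω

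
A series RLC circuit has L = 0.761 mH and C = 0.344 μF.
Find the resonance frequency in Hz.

Step 1 — Resonance condition Im(Z)=0 gives ω₀ = 1/√(LC).
Step 2 — ω₀ = 1/√(0.000761·3.44e-07) = 6.181e+04 rad/s.
Step 3 — f₀ = ω₀/(2π) = 9837 Hz.

f₀ = 9837 Hz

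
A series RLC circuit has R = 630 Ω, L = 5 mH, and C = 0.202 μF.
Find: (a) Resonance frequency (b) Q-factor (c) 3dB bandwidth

Step 1 — Resonance condition Im(Z)=0 gives ω₀ = 1/√(LC).
Step 2 — ω₀ = 1/√(0.005·2.02e-07) = 3.147e+04 rad/s.
Step 3 — f₀ = ω₀/(2π) = 5008 Hz.
Step 4 — Series Q: Q = ω₀L/R = 3.147e+04·0.005/630 = 0.2497.
Step 5 — 3dB bandwidth: Δω = ω₀/Q = 1.26e+05 rad/s; BW = Δω/(2π) = 2.005e+04 Hz.

(a) f₀ = 5008 Hz  (b) Q = 0.2497  (c) BW = 2.005e+04 Hz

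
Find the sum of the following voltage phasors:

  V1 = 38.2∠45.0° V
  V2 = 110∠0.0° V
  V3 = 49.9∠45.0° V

Step 1 — Convert each phasor to rectangular form:
  V1 = 38.2·(cos(45.0°) + j·sin(45.0°)) = 27.01 + j27.01 V
  V2 = 110·(cos(0.0°) + j·sin(0.0°)) = 110 V
  V3 = 49.9·(cos(45.0°) + j·sin(45.0°)) = 35.28 + j35.28 V
Step 2 — Sum components: V_total = 172.3 + j62.3 V.
Step 3 — Convert to polar: |V_total| = 183.2 V, ∠V_total = 19.9°.

V_total = 183.2∠19.9° V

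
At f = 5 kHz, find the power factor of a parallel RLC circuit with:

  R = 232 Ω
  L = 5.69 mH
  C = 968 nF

Step 1 — Angular frequency: ω = 2π·f = 2π·5000 = 3.142e+04 rad/s.
Step 2 — Component impedances:
  R: Z = R = 232 Ω
  L: Z = jωL = j·3.142e+04·0.00569 = 0 + j178.8 Ω
  C: Z = 1/(jωC) = -j/(ω·C) = 0 - j32.88 Ω
Step 3 — Parallel combination: 1/Z_total = 1/R + 1/L + 1/C; Z_total = 6.794 - j39.12 Ω = 39.7∠-80.1° Ω.
Step 4 — Power factor: PF = cos(φ) = Re(Z)/|Z| = 6.794/39.7 = 0.1711.
Step 5 — Type: Im(Z) = -39.12 ⇒ leading (phase φ = -80.1°).

PF = 0.1711 (leading, φ = -80.1°)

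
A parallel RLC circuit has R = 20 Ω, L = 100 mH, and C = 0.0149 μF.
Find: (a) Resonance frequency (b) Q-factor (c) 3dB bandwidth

Step 1 — Resonance: ω₀ = 1/√(LC) = 1/√(0.1·1.49e-08) = 2.591e+04 rad/s.
Step 2 — f₀ = ω₀/(2π) = 4123 Hz.
Step 3 — Parallel Q: Q = R/(ω₀L) = 20/(2.591e+04·0.1) = 0.00772.
Step 4 — Bandwidth: Δω = ω₀/Q = 3.356e+06 rad/s; BW = Δω/(2π) = 5.341e+05 Hz.

(a) f₀ = 4123 Hz  (b) Q = 0.00772  (c) BW = 5.341e+05 Hz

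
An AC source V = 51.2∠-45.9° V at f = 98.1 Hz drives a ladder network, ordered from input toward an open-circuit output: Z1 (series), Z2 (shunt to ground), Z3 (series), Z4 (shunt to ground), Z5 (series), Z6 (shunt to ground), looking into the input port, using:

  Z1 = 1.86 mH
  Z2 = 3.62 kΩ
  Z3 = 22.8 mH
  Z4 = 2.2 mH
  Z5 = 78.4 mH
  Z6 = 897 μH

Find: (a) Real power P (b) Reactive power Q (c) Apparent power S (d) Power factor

Step 1 — Angular frequency: ω = 2π·f = 2π·98.1 = 616.4 rad/s.
Step 2 — Component impedances:
  Z1: Z = jωL = j·616.4·0.00186 = 0 + j1.146 Ω
  Z2: Z = R = 3620 Ω
  Z3: Z = jωL = j·616.4·0.0228 = 0 + j14.05 Ω
  Z4: Z = jωL = j·616.4·0.0022 = 0 + j1.356 Ω
  Z5: Z = jωL = j·616.4·0.0784 = 0 + j48.32 Ω
  Z6: Z = jωL = j·616.4·0.000897 = 0 + j0.5529 Ω
Step 3 — Ladder network (open output): work backward from the far end, alternating series and parallel combinations. Z_in = 0.06528 + j16.52 Ω = 16.52∠89.8° Ω.
Step 4 — Source phasor: V = 51.2∠-45.9° V = 35.63 - j36.77 V.
Step 5 — Current: I = V / Z = -2.217 - j2.166 A = 3.099∠-135.7° A.
Step 6 — Complex power: S = V·I* = 0.6271 + j158.7 VA.
Step 7 — Real power: P = Re(S) = 0.6271 W.
Step 8 — Reactive power: Q = Im(S) = 158.7 VAR.
Step 9 — Apparent power: |S| = 158.7 VA.
Step 10 — Power factor: PF = P/|S| = 0.003952 (lagging).

(a) P = 0.6271 W  (b) Q = 158.7 VAR  (c) S = 158.7 VA  (d) PF = 0.003952 (lagging)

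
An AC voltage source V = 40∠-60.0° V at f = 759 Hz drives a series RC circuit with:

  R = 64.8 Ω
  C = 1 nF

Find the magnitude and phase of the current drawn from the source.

Step 1 — Angular frequency: ω = 2π·f = 2π·759 = 4769 rad/s.
Step 2 — Component impedances:
  R: Z = R = 64.8 Ω
  C: Z = 1/(jωC) = -j/(ω·C) = 0 - j2.097e+05 Ω
Step 3 — Series combination: Z_total = R + C = 64.8 - j2.097e+05 Ω = 2.097e+05∠-90.0° Ω.
Step 4 — Source phasor: V = 40∠-60.0° V = 20 - j34.64 V.
Step 5 — Ohm's law: I = V / Z_total = (20 - j34.64) / (64.8 - j2.097e+05) = 0.0001652 + j9.533e-05 A.
Step 6 — Convert to polar: |I| = 0.0001908 A, ∠I = 30.0°.

I = 0.0001908∠30.0° A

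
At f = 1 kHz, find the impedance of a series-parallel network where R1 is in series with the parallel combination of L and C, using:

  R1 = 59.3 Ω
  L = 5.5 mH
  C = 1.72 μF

Step 1 — Angular frequency: ω = 2π·f = 2π·1000 = 6283 rad/s.
Step 2 — Component impedances:
  R1: Z = R = 59.3 Ω
  L: Z = jωL = j·6283·0.0055 = 0 + j34.56 Ω
  C: Z = 1/(jωC) = -j/(ω·C) = 0 - j92.53 Ω
Step 3 — Parallel branch: L || C = 1/(1/L + 1/C) = 0 + j55.16 Ω.
Step 4 — Series with R1: Z_total = R1 + (L || C) = 59.3 + j55.16 Ω = 80.99∠42.9° Ω.

Z = 59.3 + j55.16 Ω = 80.99∠42.9° Ω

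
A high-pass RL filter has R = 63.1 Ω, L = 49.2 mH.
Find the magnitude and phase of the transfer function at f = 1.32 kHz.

Step 1 — Angular frequency: ω = 2π·1320 = 8294 rad/s.
Step 2 — Transfer function: H(jω) = jωL/(R + jωL).
Step 3 — Numerator jωL = j·408.1; denominator R + jωL = 63.1 + j408.1.
Step 4 — H = 0.9766 + j0.151.
Step 5 — Magnitude: |H| = 0.9883 (-0.1 dB); phase: φ = 8.8°.

|H| = 0.9883 (-0.1 dB), φ = 8.8°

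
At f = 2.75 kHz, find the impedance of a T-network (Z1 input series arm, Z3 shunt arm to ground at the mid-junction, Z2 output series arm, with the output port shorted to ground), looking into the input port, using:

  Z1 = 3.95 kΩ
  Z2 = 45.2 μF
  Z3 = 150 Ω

Step 1 — Angular frequency: ω = 2π·f = 2π·2750 = 1.728e+04 rad/s.
Step 2 — Component impedances:
  Z1: Z = R = 3950 Ω
  Z2: Z = 1/(jωC) = -j/(ω·C) = 0 - j1.28 Ω
  Z3: Z = R = 150 Ω
Step 3 — With the output port shorted to ground, the output series arm Z2 runs from the junction to ground; the shunt arm Z3 also runs from the junction to ground. They appear in parallel: Z3 || Z2 = 0.01093 - j1.28 Ω.
Step 4 — Series with input arm Z1: Z_in = Z1 + (Z3 || Z2) = 3950 - j1.28 Ω = 3950∠-0.0° Ω.

Z = 3950 - j1.28 Ω = 3950∠-0.0° Ω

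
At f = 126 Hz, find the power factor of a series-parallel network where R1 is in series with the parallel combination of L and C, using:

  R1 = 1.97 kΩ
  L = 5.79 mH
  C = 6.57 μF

Step 1 — Angular frequency: ω = 2π·f = 2π·126 = 791.7 rad/s.
Step 2 — Component impedances:
  R1: Z = R = 1970 Ω
  L: Z = jωL = j·791.7·0.00579 = 0 + j4.584 Ω
  C: Z = 1/(jωC) = -j/(ω·C) = 0 - j192.3 Ω
Step 3 — Parallel branch: L || C = 1/(1/L + 1/C) = 0 + j4.696 Ω.
Step 4 — Series with R1: Z_total = R1 + (L || C) = 1970 + j4.696 Ω = 1970∠0.1° Ω.
Step 5 — Power factor: PF = cos(φ) = Re(Z)/|Z| = 1970/1970 = 1.
Step 6 — Type: Im(Z) = 4.696 ⇒ lagging (phase φ = 0.1°).

PF = 1 (lagging, φ = 0.1°)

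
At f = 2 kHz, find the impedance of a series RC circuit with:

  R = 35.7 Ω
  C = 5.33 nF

Step 1 — Angular frequency: ω = 2π·f = 2π·2000 = 1.257e+04 rad/s.
Step 2 — Component impedances:
  R: Z = R = 35.7 Ω
  C: Z = 1/(jωC) = -j/(ω·C) = 0 - j1.493e+04 Ω
Step 3 — Series combination: Z_total = R + C = 35.7 - j1.493e+04 Ω = 1.493e+04∠-89.9° Ω.

Z = 35.7 - j1.493e+04 Ω = 1.493e+04∠-89.9° Ω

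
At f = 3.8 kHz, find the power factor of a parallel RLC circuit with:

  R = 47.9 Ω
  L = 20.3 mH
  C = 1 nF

Step 1 — Angular frequency: ω = 2π·f = 2π·3800 = 2.388e+04 rad/s.
Step 2 — Component impedances:
  R: Z = R = 47.9 Ω
  L: Z = jωL = j·2.388e+04·0.0203 = 0 + j484.7 Ω
  C: Z = 1/(jωC) = -j/(ω·C) = 0 - j4.188e+04 Ω
Step 3 — Parallel combination: 1/Z_total = 1/R + 1/L + 1/C; Z_total = 47.45 + j4.635 Ω = 47.67∠5.6° Ω.
Step 4 — Power factor: PF = cos(φ) = Re(Z)/|Z| = 47.447/47.673 = 0.9953.
Step 5 — Type: Im(Z) = 4.635 ⇒ lagging (phase φ = 5.6°).

PF = 0.9953 (lagging, φ = 5.6°)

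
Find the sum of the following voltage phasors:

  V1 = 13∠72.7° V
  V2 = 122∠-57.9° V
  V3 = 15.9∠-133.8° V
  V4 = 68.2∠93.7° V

Step 1 — Convert each phasor to rectangular form:
  V1 = 13·(cos(72.7°) + j·sin(72.7°)) = 3.866 + j12.41 V
  V2 = 122·(cos(-57.9°) + j·sin(-57.9°)) = 64.83 - j103.3 V
  V3 = 15.9·(cos(-133.8°) + j·sin(-133.8°)) = -11.01 - j11.48 V
  V4 = 68.2·(cos(93.7°) + j·sin(93.7°)) = -4.401 + j68.06 V
Step 2 — Sum components: V_total = 53.29 - j34.36 V.
Step 3 — Convert to polar: |V_total| = 63.4 V, ∠V_total = -32.8°.

V_total = 63.4∠-32.8° V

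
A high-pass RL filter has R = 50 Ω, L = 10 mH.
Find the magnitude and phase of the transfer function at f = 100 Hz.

Step 1 — Angular frequency: ω = 2π·100 = 628.3 rad/s.
Step 2 — Transfer function: H(jω) = jωL/(R + jωL).
Step 3 — Numerator jωL = j·6.283; denominator R + jωL = 50 + j6.283.
Step 4 — H = 0.01555 + j0.1237.
Step 5 — Magnitude: |H| = 0.1247 (-18.1 dB); phase: φ = 82.8°.

|H| = 0.1247 (-18.1 dB), φ = 82.8°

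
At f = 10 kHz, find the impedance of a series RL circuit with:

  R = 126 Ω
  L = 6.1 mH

Step 1 — Angular frequency: ω = 2π·f = 2π·1e+04 = 6.283e+04 rad/s.
Step 2 — Component impedances:
  R: Z = R = 126 Ω
  L: Z = jωL = j·6.283e+04·0.0061 = 0 + j383.3 Ω
Step 3 — Series combination: Z_total = R + L = 126 + j383.3 Ω = 403.5∠71.8° Ω.

Z = 126 + j383.3 Ω = 403.5∠71.8° Ω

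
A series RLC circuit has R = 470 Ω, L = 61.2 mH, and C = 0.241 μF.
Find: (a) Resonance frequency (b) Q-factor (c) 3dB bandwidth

Step 1 — Resonance: ω₀ = 1/√(LC) = 1/√(0.0612·2.41e-07) = 8234 rad/s.
Step 2 — f₀ = ω₀/(2π) = 1310 Hz.
Step 3 — Series Q: Q = ω₀L/R = 8234·0.0612/470 = 1.072.
Step 4 — Bandwidth: Δω = ω₀/Q = 7680 rad/s; BW = Δω/(2π) = 1222 Hz.

(a) f₀ = 1310 Hz  (b) Q = 1.072  (c) BW = 1222 Hz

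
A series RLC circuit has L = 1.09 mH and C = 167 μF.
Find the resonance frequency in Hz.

Step 1 — Resonance condition Im(Z)=0 gives ω₀ = 1/√(LC).
Step 2 — ω₀ = 1/√(0.00109·0.000167) = 2344 rad/s.
Step 3 — f₀ = ω₀/(2π) = 373 Hz.

f₀ = 373 Hz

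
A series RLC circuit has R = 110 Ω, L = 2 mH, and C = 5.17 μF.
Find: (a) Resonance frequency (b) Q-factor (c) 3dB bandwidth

Step 1 — Resonance: ω₀ = 1/√(LC) = 1/√(0.002·5.17e-06) = 9834 rad/s.
Step 2 — f₀ = ω₀/(2π) = 1565 Hz.
Step 3 — Series Q: Q = ω₀L/R = 9834·0.002/110 = 0.1788.
Step 4 — Bandwidth: Δω = ω₀/Q = 5.5e+04 rad/s; BW = Δω/(2π) = 8754 Hz.

(a) f₀ = 1565 Hz  (b) Q = 0.1788  (c) BW = 8754 Hz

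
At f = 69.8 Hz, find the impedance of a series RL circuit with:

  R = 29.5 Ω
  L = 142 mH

Step 1 — Angular frequency: ω = 2π·f = 2π·69.8 = 438.6 rad/s.
Step 2 — Component impedances:
  R: Z = R = 29.5 Ω
  L: Z = jωL = j·438.6·0.142 = 0 + j62.28 Ω
Step 3 — Series combination: Z_total = R + L = 29.5 + j62.28 Ω = 68.91∠64.7° Ω.

Z = 29.5 + j62.28 Ω = 68.91∠64.7° Ω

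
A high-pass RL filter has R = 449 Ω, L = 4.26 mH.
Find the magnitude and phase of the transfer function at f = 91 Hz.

Step 1 — Angular frequency: ω = 2π·91 = 571.8 rad/s.
Step 2 — Transfer function: H(jω) = jωL/(R + jωL).
Step 3 — Numerator jωL = j·2.436; denominator R + jωL = 449 + j2.436.
Step 4 — H = 2.943e-05 + j0.005425.
Step 5 — Magnitude: |H| = 0.005425 (-45.3 dB); phase: φ = 89.7°.

|H| = 0.005425 (-45.3 dB), φ = 89.7°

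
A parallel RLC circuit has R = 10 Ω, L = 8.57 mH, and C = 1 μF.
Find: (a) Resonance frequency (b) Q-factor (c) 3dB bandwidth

Step 1 — Resonance: ω₀ = 1/√(LC) = 1/√(0.00857·1e-06) = 1.08e+04 rad/s.
Step 2 — f₀ = ω₀/(2π) = 1719 Hz.
Step 3 — Parallel Q: Q = R/(ω₀L) = 10/(1.08e+04·0.00857) = 0.108.
Step 4 — Bandwidth: Δω = ω₀/Q = 1e+05 rad/s; BW = Δω/(2π) = 1.592e+04 Hz.

(a) f₀ = 1719 Hz  (b) Q = 0.108  (c) BW = 1.592e+04 Hz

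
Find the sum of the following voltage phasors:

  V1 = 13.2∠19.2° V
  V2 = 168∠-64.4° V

Step 1 — Convert each phasor to rectangular form:
  V1 = 13.2·(cos(19.2°) + j·sin(19.2°)) = 12.47 + j4.341 V
  V2 = 168·(cos(-64.4°) + j·sin(-64.4°)) = 72.59 - j151.5 V
Step 2 — Sum components: V_total = 85.06 - j147.2 V.
Step 3 — Convert to polar: |V_total| = 170 V, ∠V_total = -60.0°.

V_total = 170∠-60.0° V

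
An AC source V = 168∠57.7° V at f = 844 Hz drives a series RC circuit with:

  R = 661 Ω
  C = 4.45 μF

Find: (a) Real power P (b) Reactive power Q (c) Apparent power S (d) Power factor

Step 1 — Angular frequency: ω = 2π·f = 2π·844 = 5303 rad/s.
Step 2 — Component impedances:
  R: Z = R = 661 Ω
  C: Z = 1/(jωC) = -j/(ω·C) = 0 - j42.38 Ω
Step 3 — Series combination: Z_total = R + C = 661 - j42.38 Ω = 662.4∠-3.7° Ω.
Step 4 — Source phasor: V = 168∠57.7° V = 89.77 + j142 V.
Step 5 — Current: I = V / Z = 0.1215 + j0.2226 A = 0.2536∠61.4° A.
Step 6 — Complex power: S = V·I* = 42.52 - j2.726 VA.
Step 7 — Real power: P = Re(S) = 42.52 W.
Step 8 — Reactive power: Q = Im(S) = -2.726 VAR.
Step 9 — Apparent power: |S| = 42.61 VA.
Step 10 — Power factor: PF = P/|S| = 0.998 (leading).

(a) P = 42.52 W  (b) Q = -2.726 VAR  (c) S = 42.61 VA  (d) PF = 0.998 (leading)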